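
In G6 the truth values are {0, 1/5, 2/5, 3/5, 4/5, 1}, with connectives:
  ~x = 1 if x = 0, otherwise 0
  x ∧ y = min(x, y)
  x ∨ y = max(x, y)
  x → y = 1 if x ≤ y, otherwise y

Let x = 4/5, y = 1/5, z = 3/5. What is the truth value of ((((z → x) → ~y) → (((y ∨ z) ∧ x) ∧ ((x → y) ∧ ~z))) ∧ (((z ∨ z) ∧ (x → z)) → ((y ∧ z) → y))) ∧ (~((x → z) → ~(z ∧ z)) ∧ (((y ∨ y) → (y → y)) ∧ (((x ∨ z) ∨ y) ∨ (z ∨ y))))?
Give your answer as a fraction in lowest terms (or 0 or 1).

4/5

z → x = 3/5 → 4/5 = 1
~y = ~1/5 = 0
(z → x) → ~y = 1 → 0 = 0
y ∨ z = 1/5 ∨ 3/5 = 3/5
(y ∨ z) ∧ x = 3/5 ∧ 4/5 = 3/5
x → y = 4/5 → 1/5 = 1/5
~z = ~3/5 = 0
(x → y) ∧ ~z = 1/5 ∧ 0 = 0
((y ∨ z) ∧ x) ∧ ((x → y) ∧ ~z) = 3/5 ∧ 0 = 0
((z → x) → ~y) → (((y ∨ z) ∧ x) ∧ ((x → y) ∧ ~z)) = 0 → 0 = 1
z ∨ z = 3/5 ∨ 3/5 = 3/5
x → z = 4/5 → 3/5 = 3/5
(z ∨ z) ∧ (x → z) = 3/5 ∧ 3/5 = 3/5
y ∧ z = 1/5 ∧ 3/5 = 1/5
(y ∧ z) → y = 1/5 → 1/5 = 1
((z ∨ z) ∧ (x → z)) → ((y ∧ z) → y) = 3/5 → 1 = 1
(((z → x) → ~y) → (((y ∨ z) ∧ x) ∧ ((x → y) ∧ ~z))) ∧ (((z ∨ z) ∧ (x → z)) → ((y ∧ z) → y)) = 1 ∧ 1 = 1
x → z = 4/5 → 3/5 = 3/5
z ∧ z = 3/5 ∧ 3/5 = 3/5
~(z ∧ z) = ~3/5 = 0
(x → z) → ~(z ∧ z) = 3/5 → 0 = 0
~((x → z) → ~(z ∧ z)) = ~0 = 1
y ∨ y = 1/5 ∨ 1/5 = 1/5
y → y = 1/5 → 1/5 = 1
(y ∨ y) → (y → y) = 1/5 → 1 = 1
x ∨ z = 4/5 ∨ 3/5 = 4/5
(x ∨ z) ∨ y = 4/5 ∨ 1/5 = 4/5
z ∨ y = 3/5 ∨ 1/5 = 3/5
((x ∨ z) ∨ y) ∨ (z ∨ y) = 4/5 ∨ 3/5 = 4/5
((y ∨ y) → (y → y)) ∧ (((x ∨ z) ∨ y) ∨ (z ∨ y)) = 1 ∧ 4/5 = 4/5
~((x → z) → ~(z ∧ z)) ∧ (((y ∨ y) → (y → y)) ∧ (((x ∨ z) ∨ y) ∨ (z ∨ y))) = 1 ∧ 4/5 = 4/5
((((z → x) → ~y) → (((y ∨ z) ∧ x) ∧ ((x → y) ∧ ~z))) ∧ (((z ∨ z) ∧ (x → z)) → ((y ∧ z) → y))) ∧ (~((x → z) → ~(z ∧ z)) ∧ (((y ∨ y) → (y → y)) ∧ (((x ∨ z) ∨ y) ∨ (z ∨ y)))) = 1 ∧ 4/5 = 4/5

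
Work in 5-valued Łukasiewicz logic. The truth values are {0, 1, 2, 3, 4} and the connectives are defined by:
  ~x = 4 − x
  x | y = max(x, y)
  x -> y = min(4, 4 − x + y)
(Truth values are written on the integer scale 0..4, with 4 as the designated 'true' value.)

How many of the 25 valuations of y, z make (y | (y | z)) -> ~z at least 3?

value 4: 12 assignments (counts)
value 3: 2 assignments (counts)
value 2: 5 assignments
value 1: 1 assignment
value 0: 5 assignments
So 14 of the 25 assignments meet the threshold.

14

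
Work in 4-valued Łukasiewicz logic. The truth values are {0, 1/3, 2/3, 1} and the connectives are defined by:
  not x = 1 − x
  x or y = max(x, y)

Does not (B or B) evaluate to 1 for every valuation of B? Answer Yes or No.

Counterexample: take B = 1/3.
B or B = 1/3 or 1/3 = 1/3
not (B or B) = not 1/3 = 2/3
This gives 2/3 ≠ 1.

No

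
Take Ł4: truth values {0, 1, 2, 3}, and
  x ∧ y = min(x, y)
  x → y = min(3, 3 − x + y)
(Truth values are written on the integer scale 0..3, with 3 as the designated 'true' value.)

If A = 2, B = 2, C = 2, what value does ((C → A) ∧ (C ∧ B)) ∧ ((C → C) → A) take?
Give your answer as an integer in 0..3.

2

C → A = 2 → 2 = 3
C ∧ B = 2 ∧ 2 = 2
(C → A) ∧ (C ∧ B) = 3 ∧ 2 = 2
C → C = 2 → 2 = 3
(C → C) → A = 3 → 2 = 2
((C → A) ∧ (C ∧ B)) ∧ ((C → C) → A) = 2 ∧ 2 = 2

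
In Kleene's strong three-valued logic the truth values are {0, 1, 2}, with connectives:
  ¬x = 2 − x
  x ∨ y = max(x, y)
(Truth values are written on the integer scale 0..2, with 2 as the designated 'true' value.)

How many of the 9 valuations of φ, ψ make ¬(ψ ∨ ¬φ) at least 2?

φ = 0, ψ = 0 ↦ 0  <
φ = 0, ψ = 1 ↦ 0  <
φ = 0, ψ = 2 ↦ 0  <
φ = 1, ψ = 0 ↦ 1  <
φ = 1, ψ = 1 ↦ 1  <
φ = 1, ψ = 2 ↦ 0  <
φ = 2, ψ = 0 ↦ 2  ≥
φ = 2, ψ = 1 ↦ 1  <
φ = 2, ψ = 2 ↦ 0  <
So 1 of the 9 assignments meets the threshold.

1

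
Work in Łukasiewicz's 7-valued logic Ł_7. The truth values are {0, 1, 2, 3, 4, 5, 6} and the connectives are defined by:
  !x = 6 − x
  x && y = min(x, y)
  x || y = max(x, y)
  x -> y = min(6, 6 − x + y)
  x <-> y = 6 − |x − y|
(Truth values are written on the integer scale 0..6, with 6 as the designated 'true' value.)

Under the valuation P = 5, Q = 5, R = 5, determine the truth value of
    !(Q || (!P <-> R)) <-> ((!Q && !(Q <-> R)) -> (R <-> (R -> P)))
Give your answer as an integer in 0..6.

!P = !5 = 1
!P <-> R = 1 <-> 5 = 2
Q || (!P <-> R) = 5 || 2 = 5
!(Q || (!P <-> R)) = !5 = 1
!Q = !5 = 1
Q <-> R = 5 <-> 5 = 6
!(Q <-> R) = !6 = 0
!Q && !(Q <-> R) = 1 && 0 = 0
R -> P = 5 -> 5 = 6
R <-> (R -> P) = 5 <-> 6 = 5
(!Q && !(Q <-> R)) -> (R <-> (R -> P)) = 0 -> 5 = 6
!(Q || (!P <-> R)) <-> ((!Q && !(Q <-> R)) -> (R <-> (R -> P))) = 1 <-> 6 = 1

1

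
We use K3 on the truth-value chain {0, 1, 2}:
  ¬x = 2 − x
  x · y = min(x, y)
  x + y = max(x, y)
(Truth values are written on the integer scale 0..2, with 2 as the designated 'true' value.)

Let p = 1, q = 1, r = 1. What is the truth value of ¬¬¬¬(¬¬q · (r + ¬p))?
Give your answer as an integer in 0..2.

1

¬q = ¬1 = 1
¬¬q = ¬1 = 1
¬p = ¬1 = 1
r + ¬p = 1 + 1 = 1
¬¬q · (r + ¬p) = 1 · 1 = 1
¬(¬¬q · (r + ¬p)) = ¬1 = 1
¬¬(¬¬q · (r + ¬p)) = ¬1 = 1
¬¬¬(¬¬q · (r + ¬p)) = ¬1 = 1
¬¬¬¬(¬¬q · (r + ¬p)) = ¬1 = 1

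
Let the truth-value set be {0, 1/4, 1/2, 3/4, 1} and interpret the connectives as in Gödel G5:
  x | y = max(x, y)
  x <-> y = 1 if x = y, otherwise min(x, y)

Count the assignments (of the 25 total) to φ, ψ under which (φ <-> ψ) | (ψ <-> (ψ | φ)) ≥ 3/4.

value 1: 15 assignments (counts)
value 3/4: 1 assignment (counts)
value 1/2: 2 assignments
value 1/4: 3 assignments
value 0: 4 assignments
So 16 of the 25 assignments meet the threshold.

16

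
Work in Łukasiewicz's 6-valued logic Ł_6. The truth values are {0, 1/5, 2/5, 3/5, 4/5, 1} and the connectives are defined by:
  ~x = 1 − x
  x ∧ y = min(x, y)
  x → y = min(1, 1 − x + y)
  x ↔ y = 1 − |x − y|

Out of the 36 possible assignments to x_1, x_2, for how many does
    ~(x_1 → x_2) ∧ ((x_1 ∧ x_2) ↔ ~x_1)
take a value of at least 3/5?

6

value 1: 1 assignment (counts)
value 4/5: 2 assignments (counts)
value 3/5: 3 assignments (counts)
value 2/5: 4 assignments
value 1/5: 5 assignments
value 0: 21 assignments
So 6 of the 36 assignments meet the threshold.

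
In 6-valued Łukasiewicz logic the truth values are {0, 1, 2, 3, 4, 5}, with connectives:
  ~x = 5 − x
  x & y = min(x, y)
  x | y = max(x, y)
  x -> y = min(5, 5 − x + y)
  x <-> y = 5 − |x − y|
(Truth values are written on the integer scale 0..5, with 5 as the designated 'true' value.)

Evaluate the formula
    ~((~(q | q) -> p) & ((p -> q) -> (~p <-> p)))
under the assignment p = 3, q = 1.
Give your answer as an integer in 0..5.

1

q | q = 1 | 1 = 1
~(q | q) = ~1 = 4
~(q | q) -> p = 4 -> 3 = 4
p -> q = 3 -> 1 = 3
~p = ~3 = 2
~p <-> p = 2 <-> 3 = 4
(p -> q) -> (~p <-> p) = 3 -> 4 = 5
(~(q | q) -> p) & ((p -> q) -> (~p <-> p)) = 4 & 5 = 4
~((~(q | q) -> p) & ((p -> q) -> (~p <-> p))) = ~4 = 1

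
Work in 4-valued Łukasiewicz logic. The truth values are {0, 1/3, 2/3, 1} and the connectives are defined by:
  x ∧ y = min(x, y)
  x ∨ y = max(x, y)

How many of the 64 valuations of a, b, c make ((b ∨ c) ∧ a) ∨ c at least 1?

value 1: 19 assignments (counts)
value 2/3: 21 assignments
value 1/3: 17 assignments
value 0: 7 assignments
So 19 of the 64 assignments meet the threshold.

19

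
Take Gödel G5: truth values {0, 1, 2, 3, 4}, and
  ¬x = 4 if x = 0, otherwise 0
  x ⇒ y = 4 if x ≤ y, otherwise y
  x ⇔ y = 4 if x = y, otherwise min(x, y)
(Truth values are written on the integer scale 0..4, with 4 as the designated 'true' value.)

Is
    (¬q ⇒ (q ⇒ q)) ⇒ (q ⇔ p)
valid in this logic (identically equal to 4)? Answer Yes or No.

No

Counterexample: take p = 0, q = 1.
¬q = ¬1 = 0
q ⇒ q = 1 ⇒ 1 = 4
¬q ⇒ (q ⇒ q) = 0 ⇒ 4 = 4
q ⇔ p = 1 ⇔ 0 = 0
(¬q ⇒ (q ⇒ q)) ⇒ (q ⇔ p) = 4 ⇒ 0 = 0
This gives 0 ≠ 4.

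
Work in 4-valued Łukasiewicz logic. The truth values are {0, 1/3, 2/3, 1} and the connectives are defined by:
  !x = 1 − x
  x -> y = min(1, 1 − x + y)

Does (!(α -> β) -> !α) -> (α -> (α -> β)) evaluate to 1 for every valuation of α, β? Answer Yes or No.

α = 0, β = 0 ↦ 1
α = 0, β = 1/3 ↦ 1
α = 0, β = 2/3 ↦ 1
α = 0, β = 1 ↦ 1
α = 1/3, β = 0 ↦ 1
α = 1/3, β = 1/3 ↦ 1
α = 1/3, β = 2/3 ↦ 1
α = 1/3, β = 1 ↦ 1
α = 2/3, β = 0 ↦ 1
α = 2/3, β = 1/3 ↦ 1
α = 2/3, β = 2/3 ↦ 1
α = 2/3, β = 1 ↦ 1
α = 1, β = 0 ↦ 1
α = 1, β = 1/3 ↦ 1
α = 1, β = 2/3 ↦ 1
α = 1, β = 1 ↦ 1
Every assignment gives a value ≥ 1.

Yes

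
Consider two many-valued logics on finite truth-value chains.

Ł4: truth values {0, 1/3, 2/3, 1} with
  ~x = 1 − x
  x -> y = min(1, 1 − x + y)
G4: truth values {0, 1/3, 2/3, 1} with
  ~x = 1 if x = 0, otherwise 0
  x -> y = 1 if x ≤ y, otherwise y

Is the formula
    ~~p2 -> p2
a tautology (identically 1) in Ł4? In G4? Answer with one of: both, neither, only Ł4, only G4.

In Ł4: every assignment gives 1 — tautology.
In G4: at p2 = 1/3 the value is 1/3 — not a tautology.

only Ł4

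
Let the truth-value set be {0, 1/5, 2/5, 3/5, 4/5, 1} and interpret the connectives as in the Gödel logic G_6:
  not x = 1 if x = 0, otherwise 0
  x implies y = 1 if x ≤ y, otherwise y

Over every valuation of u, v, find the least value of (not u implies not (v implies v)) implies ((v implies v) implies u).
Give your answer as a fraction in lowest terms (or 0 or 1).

Take u = 1/5, v = 0:
not u = not 1/5 = 0
v implies v = 0 implies 0 = 1
not (v implies v) = not 1 = 0
not u implies not (v implies v) = 0 implies 0 = 1
v implies v = 0 implies 0 = 1
(v implies v) implies u = 1 implies 1/5 = 1/5
(not u implies not (v implies v)) implies ((v implies v) implies u) = 1 implies 1/5 = 1/5
No assignment yields a value below 1/5, so this is the minimum.

1/5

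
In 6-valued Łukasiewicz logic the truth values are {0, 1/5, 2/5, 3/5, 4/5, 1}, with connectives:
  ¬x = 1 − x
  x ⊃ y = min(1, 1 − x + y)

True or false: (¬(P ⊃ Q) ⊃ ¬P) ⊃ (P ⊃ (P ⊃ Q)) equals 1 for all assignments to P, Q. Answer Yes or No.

Yes

At P = 1, Q = 4/5, for instance:
P ⊃ Q = 1 ⊃ 4/5 = 4/5
¬(P ⊃ Q) = ¬4/5 = 1/5
¬P = ¬1 = 0
¬(P ⊃ Q) ⊃ ¬P = 1/5 ⊃ 0 = 4/5
P ⊃ (P ⊃ Q) = 1 ⊃ 4/5 = 4/5
(¬(P ⊃ Q) ⊃ ¬P) ⊃ (P ⊃ (P ⊃ Q)) = 4/5 ⊃ 4/5 = 1
and checking the remaining 35 assignments likewise gives ≥ 1 in every case.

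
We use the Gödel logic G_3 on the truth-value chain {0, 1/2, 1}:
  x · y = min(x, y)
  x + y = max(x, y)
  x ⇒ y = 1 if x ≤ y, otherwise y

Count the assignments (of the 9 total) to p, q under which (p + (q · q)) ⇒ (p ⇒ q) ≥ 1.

p = 0, q = 0 ↦ 1  ≥
p = 0, q = 1/2 ↦ 1  ≥
p = 0, q = 1 ↦ 1  ≥
p = 1/2, q = 0 ↦ 0  <
p = 1/2, q = 1/2 ↦ 1  ≥
p = 1/2, q = 1 ↦ 1  ≥
p = 1, q = 0 ↦ 0  <
p = 1, q = 1/2 ↦ 1/2  <
p = 1, q = 1 ↦ 1  ≥
So 6 of the 9 assignments meet the threshold.

6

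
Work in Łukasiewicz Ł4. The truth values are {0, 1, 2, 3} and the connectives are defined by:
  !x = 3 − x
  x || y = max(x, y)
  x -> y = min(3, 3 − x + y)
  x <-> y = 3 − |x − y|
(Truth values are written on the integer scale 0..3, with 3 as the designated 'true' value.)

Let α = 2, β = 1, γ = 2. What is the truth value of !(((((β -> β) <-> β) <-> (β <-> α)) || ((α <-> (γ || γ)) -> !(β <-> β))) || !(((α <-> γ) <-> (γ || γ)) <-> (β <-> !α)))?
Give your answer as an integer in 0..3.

β -> β = 1 -> 1 = 3
(β -> β) <-> β = 3 <-> 1 = 1
β <-> α = 1 <-> 2 = 2
((β -> β) <-> β) <-> (β <-> α) = 1 <-> 2 = 2
γ || γ = 2 || 2 = 2
α <-> (γ || γ) = 2 <-> 2 = 3
β <-> β = 1 <-> 1 = 3
!(β <-> β) = !3 = 0
(α <-> (γ || γ)) -> !(β <-> β) = 3 -> 0 = 0
(((β -> β) <-> β) <-> (β <-> α)) || ((α <-> (γ || γ)) -> !(β <-> β)) = 2 || 0 = 2
α <-> γ = 2 <-> 2 = 3
γ || γ = 2 || 2 = 2
(α <-> γ) <-> (γ || γ) = 3 <-> 2 = 2
!α = !2 = 1
β <-> !α = 1 <-> 1 = 3
((α <-> γ) <-> (γ || γ)) <-> (β <-> !α) = 2 <-> 3 = 2
!(((α <-> γ) <-> (γ || γ)) <-> (β <-> !α)) = !2 = 1
((((β -> β) <-> β) <-> (β <-> α)) || ((α <-> (γ || γ)) -> !(β <-> β))) || !(((α <-> γ) <-> (γ || γ)) <-> (β <-> !α)) = 2 || 1 = 2
!(((((β -> β) <-> β) <-> (β <-> α)) || ((α <-> (γ || γ)) -> !(β <-> β))) || !(((α <-> γ) <-> (γ || γ)) <-> (β <-> !α))) = !2 = 1

1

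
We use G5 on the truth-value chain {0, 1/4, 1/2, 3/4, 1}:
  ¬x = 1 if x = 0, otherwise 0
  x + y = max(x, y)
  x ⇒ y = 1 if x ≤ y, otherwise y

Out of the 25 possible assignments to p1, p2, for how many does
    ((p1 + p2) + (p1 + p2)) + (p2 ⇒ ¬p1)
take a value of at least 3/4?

value 1: 16 assignments (counts)
value 3/4: 5 assignments (counts)
value 1/2: 3 assignments
value 1/4: 1 assignment
So 21 of the 25 assignments meet the threshold.

21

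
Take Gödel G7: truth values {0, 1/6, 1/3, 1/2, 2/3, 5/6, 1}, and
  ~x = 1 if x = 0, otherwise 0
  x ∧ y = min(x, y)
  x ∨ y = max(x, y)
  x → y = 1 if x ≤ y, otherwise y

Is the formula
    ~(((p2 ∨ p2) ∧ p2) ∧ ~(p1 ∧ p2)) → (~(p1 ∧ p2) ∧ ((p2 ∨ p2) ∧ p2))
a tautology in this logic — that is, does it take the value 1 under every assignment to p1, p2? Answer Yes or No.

Counterexample: take p1 = 0, p2 = 0.
p2 ∨ p2 = 0 ∨ 0 = 0
(p2 ∨ p2) ∧ p2 = 0 ∧ 0 = 0
p1 ∧ p2 = 0 ∧ 0 = 0
~(p1 ∧ p2) = ~0 = 1
((p2 ∨ p2) ∧ p2) ∧ ~(p1 ∧ p2) = 0 ∧ 1 = 0
~(((p2 ∨ p2) ∧ p2) ∧ ~(p1 ∧ p2)) = ~0 = 1
~(p1 ∧ p2) ∧ ((p2 ∨ p2) ∧ p2) = 1 ∧ 0 = 0
~(((p2 ∨ p2) ∧ p2) ∧ ~(p1 ∧ p2)) → (~(p1 ∧ p2) ∧ ((p2 ∨ p2) ∧ p2)) = 1 → 0 = 0
This gives 0 ≠ 1.

No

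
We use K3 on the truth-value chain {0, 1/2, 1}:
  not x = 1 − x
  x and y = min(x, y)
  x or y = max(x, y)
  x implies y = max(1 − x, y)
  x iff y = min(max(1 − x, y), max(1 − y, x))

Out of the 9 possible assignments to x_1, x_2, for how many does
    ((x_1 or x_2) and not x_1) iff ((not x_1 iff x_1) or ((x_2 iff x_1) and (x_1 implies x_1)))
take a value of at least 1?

1

x_1 = 0, x_2 = 0 ↦ 0  <
x_1 = 0, x_2 = 1/2 ↦ 1/2  <
x_1 = 0, x_2 = 1 ↦ 0  <
x_1 = 1/2, x_2 = 0 ↦ 1/2  <
x_1 = 1/2, x_2 = 1/2 ↦ 1/2  <
x_1 = 1/2, x_2 = 1 ↦ 1/2  <
x_1 = 1, x_2 = 0 ↦ 1  ≥
x_1 = 1, x_2 = 1/2 ↦ 1/2  <
x_1 = 1, x_2 = 1 ↦ 0  <
So 1 of the 9 assignments meets the threshold.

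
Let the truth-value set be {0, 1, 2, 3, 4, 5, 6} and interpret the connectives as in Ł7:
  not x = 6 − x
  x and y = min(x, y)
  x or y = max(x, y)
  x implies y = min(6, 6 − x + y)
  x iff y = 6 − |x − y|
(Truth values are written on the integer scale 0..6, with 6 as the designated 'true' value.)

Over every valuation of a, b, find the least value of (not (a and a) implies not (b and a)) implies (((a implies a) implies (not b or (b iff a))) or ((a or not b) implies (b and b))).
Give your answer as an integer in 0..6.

Take a = 6, b = 3:
a and a = 6 and 6 = 6
not (a and a) = not 6 = 0
b and a = 3 and 6 = 3
not (b and a) = not 3 = 3
not (a and a) implies not (b and a) = 0 implies 3 = 6
a implies a = 6 implies 6 = 6
not b = not 3 = 3
b iff a = 3 iff 6 = 3
not b or (b iff a) = 3 or 3 = 3
(a implies a) implies (not b or (b iff a)) = 6 implies 3 = 3
not b = not 3 = 3
a or not b = 6 or 3 = 6
b and b = 3 and 3 = 3
(a or not b) implies (b and b) = 6 implies 3 = 3
((a implies a) implies (not b or (b iff a))) or ((a or not b) implies (b and b)) = 3 or 3 = 3
(not (a and a) implies not (b and a)) implies (((a implies a) implies (not b or (b iff a))) or ((a or not b) implies (b and b))) = 6 implies 3 = 3
No assignment yields a value below 3, so this is the minimum.

3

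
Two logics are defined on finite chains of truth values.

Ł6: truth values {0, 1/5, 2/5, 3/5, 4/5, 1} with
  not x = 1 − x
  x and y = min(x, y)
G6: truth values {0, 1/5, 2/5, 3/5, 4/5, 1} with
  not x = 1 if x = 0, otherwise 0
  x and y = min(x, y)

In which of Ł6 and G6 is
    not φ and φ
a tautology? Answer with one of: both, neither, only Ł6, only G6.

neither

In Ł6: at φ = 0 the value is 0 — not a tautology.
In G6: at φ = 0 the value is 0 — not a tautology.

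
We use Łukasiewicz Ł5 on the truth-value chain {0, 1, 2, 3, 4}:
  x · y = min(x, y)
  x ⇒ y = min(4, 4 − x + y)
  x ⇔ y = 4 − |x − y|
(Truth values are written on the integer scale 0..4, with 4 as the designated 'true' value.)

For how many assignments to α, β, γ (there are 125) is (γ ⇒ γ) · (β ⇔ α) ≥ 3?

65

value 4: 25 assignments (counts)
value 3: 40 assignments (counts)
value 2: 30 assignments
value 1: 20 assignments
value 0: 10 assignments
So 65 of the 125 assignments meet the threshold.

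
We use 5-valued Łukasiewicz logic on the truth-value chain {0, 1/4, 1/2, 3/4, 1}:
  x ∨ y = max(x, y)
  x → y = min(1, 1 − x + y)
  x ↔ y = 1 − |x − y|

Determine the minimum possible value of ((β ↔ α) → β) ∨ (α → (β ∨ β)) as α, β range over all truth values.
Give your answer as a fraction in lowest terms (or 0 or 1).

1/2

Take α = 1/2, β = 0:
β ↔ α = 0 ↔ 1/2 = 1/2
(β ↔ α) → β = 1/2 → 0 = 1/2
β ∨ β = 0 ∨ 0 = 0
α → (β ∨ β) = 1/2 → 0 = 1/2
((β ↔ α) → β) ∨ (α → (β ∨ β)) = 1/2 ∨ 1/2 = 1/2
No assignment yields a value below 1/2, so this is the minimum.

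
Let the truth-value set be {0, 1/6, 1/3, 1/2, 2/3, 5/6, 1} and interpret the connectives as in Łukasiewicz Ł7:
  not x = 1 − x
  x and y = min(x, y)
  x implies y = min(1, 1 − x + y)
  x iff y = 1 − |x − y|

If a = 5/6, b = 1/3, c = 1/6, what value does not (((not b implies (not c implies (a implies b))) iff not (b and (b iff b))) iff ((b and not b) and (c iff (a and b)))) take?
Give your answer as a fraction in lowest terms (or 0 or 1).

not b = not 1/3 = 2/3
not c = not 1/6 = 5/6
a implies b = 5/6 implies 1/3 = 1/2
not c implies (a implies b) = 5/6 implies 1/2 = 2/3
not b implies (not c implies (a implies b)) = 2/3 implies 2/3 = 1
b iff b = 1/3 iff 1/3 = 1
b and (b iff b) = 1/3 and 1 = 1/3
not (b and (b iff b)) = not 1/3 = 2/3
(not b implies (not c implies (a implies b))) iff not (b and (b iff b)) = 1 iff 2/3 = 2/3
not b = not 1/3 = 2/3
b and not b = 1/3 and 2/3 = 1/3
a and b = 5/6 and 1/3 = 1/3
c iff (a and b) = 1/6 iff 1/3 = 5/6
(b and not b) and (c iff (a and b)) = 1/3 and 5/6 = 1/3
((not b implies (not c implies (a implies b))) iff not (b and (b iff b))) iff ((b and not b) and (c iff (a and b))) = 2/3 iff 1/3 = 2/3
not (((not b implies (not c implies (a implies b))) iff not (b and (b iff b))) iff ((b and not b) and (c iff (a and b)))) = not 2/3 = 1/3

1/3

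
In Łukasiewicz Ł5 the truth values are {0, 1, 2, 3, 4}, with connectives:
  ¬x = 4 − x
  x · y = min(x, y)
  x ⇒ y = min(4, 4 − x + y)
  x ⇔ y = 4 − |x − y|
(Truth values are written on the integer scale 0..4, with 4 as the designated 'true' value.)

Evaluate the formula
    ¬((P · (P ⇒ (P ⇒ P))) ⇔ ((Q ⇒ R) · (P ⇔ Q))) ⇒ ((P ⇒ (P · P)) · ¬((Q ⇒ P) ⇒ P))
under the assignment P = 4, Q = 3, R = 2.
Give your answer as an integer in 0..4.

3

P ⇒ P = 4 ⇒ 4 = 4
P ⇒ (P ⇒ P) = 4 ⇒ 4 = 4
P · (P ⇒ (P ⇒ P)) = 4 · 4 = 4
Q ⇒ R = 3 ⇒ 2 = 3
P ⇔ Q = 4 ⇔ 3 = 3
(Q ⇒ R) · (P ⇔ Q) = 3 · 3 = 3
(P · (P ⇒ (P ⇒ P))) ⇔ ((Q ⇒ R) · (P ⇔ Q)) = 4 ⇔ 3 = 3
¬((P · (P ⇒ (P ⇒ P))) ⇔ ((Q ⇒ R) · (P ⇔ Q))) = ¬3 = 1
P · P = 4 · 4 = 4
P ⇒ (P · P) = 4 ⇒ 4 = 4
Q ⇒ P = 3 ⇒ 4 = 4
(Q ⇒ P) ⇒ P = 4 ⇒ 4 = 4
¬((Q ⇒ P) ⇒ P) = ¬4 = 0
(P ⇒ (P · P)) · ¬((Q ⇒ P) ⇒ P) = 4 · 0 = 0
¬((P · (P ⇒ (P ⇒ P))) ⇔ ((Q ⇒ R) · (P ⇔ Q))) ⇒ ((P ⇒ (P · P)) · ¬((Q ⇒ P) ⇒ P)) = 1 ⇒ 0 = 3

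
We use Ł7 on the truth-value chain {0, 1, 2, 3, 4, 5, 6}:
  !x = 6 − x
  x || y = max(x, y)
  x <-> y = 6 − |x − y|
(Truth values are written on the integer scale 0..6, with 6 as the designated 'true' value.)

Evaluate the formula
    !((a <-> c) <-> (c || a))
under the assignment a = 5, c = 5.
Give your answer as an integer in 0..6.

1

a <-> c = 5 <-> 5 = 6
c || a = 5 || 5 = 5
(a <-> c) <-> (c || a) = 6 <-> 5 = 5
!((a <-> c) <-> (c || a)) = !5 = 1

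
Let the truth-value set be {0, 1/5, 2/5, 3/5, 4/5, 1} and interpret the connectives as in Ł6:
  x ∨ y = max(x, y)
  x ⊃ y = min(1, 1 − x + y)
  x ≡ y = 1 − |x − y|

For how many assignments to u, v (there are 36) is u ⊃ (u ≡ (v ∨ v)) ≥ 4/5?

30

value 1: 27 assignments (counts)
value 4/5: 3 assignments (counts)
value 3/5: 2 assignments
value 2/5: 2 assignments
value 1/5: 1 assignment
value 0: 1 assignment
So 30 of the 36 assignments meet the threshold.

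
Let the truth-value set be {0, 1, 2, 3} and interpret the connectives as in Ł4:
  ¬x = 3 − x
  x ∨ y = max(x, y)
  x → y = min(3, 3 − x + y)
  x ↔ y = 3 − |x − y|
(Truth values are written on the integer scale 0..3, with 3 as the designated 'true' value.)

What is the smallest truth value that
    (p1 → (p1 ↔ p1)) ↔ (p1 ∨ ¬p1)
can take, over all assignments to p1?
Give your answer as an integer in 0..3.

2

Take p1 = 1:
p1 ↔ p1 = 1 ↔ 1 = 3
p1 → (p1 ↔ p1) = 1 → 3 = 3
¬p1 = ¬1 = 2
p1 ∨ ¬p1 = 1 ∨ 2 = 2
(p1 → (p1 ↔ p1)) ↔ (p1 ∨ ¬p1) = 3 ↔ 2 = 2
No assignment yields a value below 2, so this is the minimum.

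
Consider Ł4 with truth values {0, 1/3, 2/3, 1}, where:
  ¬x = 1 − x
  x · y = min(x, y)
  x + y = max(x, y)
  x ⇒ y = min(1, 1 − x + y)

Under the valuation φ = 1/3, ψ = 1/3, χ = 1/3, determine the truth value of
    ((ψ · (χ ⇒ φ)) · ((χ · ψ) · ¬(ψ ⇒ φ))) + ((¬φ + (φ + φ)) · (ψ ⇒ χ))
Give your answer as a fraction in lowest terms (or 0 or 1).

2/3

χ ⇒ φ = 1/3 ⇒ 1/3 = 1
ψ · (χ ⇒ φ) = 1/3 · 1 = 1/3
χ · ψ = 1/3 · 1/3 = 1/3
ψ ⇒ φ = 1/3 ⇒ 1/3 = 1
¬(ψ ⇒ φ) = ¬1 = 0
(χ · ψ) · ¬(ψ ⇒ φ) = 1/3 · 0 = 0
(ψ · (χ ⇒ φ)) · ((χ · ψ) · ¬(ψ ⇒ φ)) = 1/3 · 0 = 0
¬φ = ¬1/3 = 2/3
φ + φ = 1/3 + 1/3 = 1/3
¬φ + (φ + φ) = 2/3 + 1/3 = 2/3
ψ ⇒ χ = 1/3 ⇒ 1/3 = 1
(¬φ + (φ + φ)) · (ψ ⇒ χ) = 2/3 · 1 = 2/3
((ψ · (χ ⇒ φ)) · ((χ · ψ) · ¬(ψ ⇒ φ))) + ((¬φ + (φ + φ)) · (ψ ⇒ χ)) = 0 + 2/3 = 2/3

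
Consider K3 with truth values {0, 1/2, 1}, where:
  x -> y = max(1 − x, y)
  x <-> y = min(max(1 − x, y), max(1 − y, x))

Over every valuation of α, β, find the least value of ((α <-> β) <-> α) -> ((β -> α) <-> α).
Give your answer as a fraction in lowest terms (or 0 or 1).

1/2

Take α = 0, β = 1/2:
α <-> β = 0 <-> 1/2 = 1/2
(α <-> β) <-> α = 1/2 <-> 0 = 1/2
β -> α = 1/2 -> 0 = 1/2
(β -> α) <-> α = 1/2 <-> 0 = 1/2
((α <-> β) <-> α) -> ((β -> α) <-> α) = 1/2 -> 1/2 = 1/2
No assignment yields a value below 1/2, so this is the minimum.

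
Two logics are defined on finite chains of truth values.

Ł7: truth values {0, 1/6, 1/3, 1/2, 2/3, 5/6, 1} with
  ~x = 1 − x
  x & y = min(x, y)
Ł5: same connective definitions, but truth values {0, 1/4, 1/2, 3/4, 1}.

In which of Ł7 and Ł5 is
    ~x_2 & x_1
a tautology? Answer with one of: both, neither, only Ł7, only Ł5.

In Ł7: at x_1 = 0, x_2 = 0 the value is 0 — not a tautology.
In Ł5: at x_1 = 0, x_2 = 0 the value is 0 — not a tautology.

neither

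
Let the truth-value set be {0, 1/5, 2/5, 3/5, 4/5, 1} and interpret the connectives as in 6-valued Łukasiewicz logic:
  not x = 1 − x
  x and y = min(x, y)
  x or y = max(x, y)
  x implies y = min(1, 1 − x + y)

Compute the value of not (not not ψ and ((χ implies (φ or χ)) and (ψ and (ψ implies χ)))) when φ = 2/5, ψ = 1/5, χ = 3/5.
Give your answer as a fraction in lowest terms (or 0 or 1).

4/5

not ψ = not 1/5 = 4/5
not not ψ = not 4/5 = 1/5
φ or χ = 2/5 or 3/5 = 3/5
χ implies (φ or χ) = 3/5 implies 3/5 = 1
ψ implies χ = 1/5 implies 3/5 = 1
ψ and (ψ implies χ) = 1/5 and 1 = 1/5
(χ implies (φ or χ)) and (ψ and (ψ implies χ)) = 1 and 1/5 = 1/5
not not ψ and ((χ implies (φ or χ)) and (ψ and (ψ implies χ))) = 1/5 and 1/5 = 1/5
not (not not ψ and ((χ implies (φ or χ)) and (ψ and (ψ implies χ)))) = not 1/5 = 4/5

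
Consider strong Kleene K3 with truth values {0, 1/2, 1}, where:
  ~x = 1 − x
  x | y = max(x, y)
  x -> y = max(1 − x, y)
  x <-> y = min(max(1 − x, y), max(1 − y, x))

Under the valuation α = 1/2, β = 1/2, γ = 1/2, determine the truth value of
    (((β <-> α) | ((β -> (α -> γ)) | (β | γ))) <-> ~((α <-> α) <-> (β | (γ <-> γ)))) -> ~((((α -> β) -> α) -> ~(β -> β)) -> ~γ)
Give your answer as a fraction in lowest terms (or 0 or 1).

1/2

β <-> α = 1/2 <-> 1/2 = 1/2
α -> γ = 1/2 -> 1/2 = 1/2
β -> (α -> γ) = 1/2 -> 1/2 = 1/2
β | γ = 1/2 | 1/2 = 1/2
(β -> (α -> γ)) | (β | γ) = 1/2 | 1/2 = 1/2
(β <-> α) | ((β -> (α -> γ)) | (β | γ)) = 1/2 | 1/2 = 1/2
α <-> α = 1/2 <-> 1/2 = 1/2
γ <-> γ = 1/2 <-> 1/2 = 1/2
β | (γ <-> γ) = 1/2 | 1/2 = 1/2
(α <-> α) <-> (β | (γ <-> γ)) = 1/2 <-> 1/2 = 1/2
~((α <-> α) <-> (β | (γ <-> γ))) = ~1/2 = 1/2
((β <-> α) | ((β -> (α -> γ)) | (β | γ))) <-> ~((α <-> α) <-> (β | (γ <-> γ))) = 1/2 <-> 1/2 = 1/2
α -> β = 1/2 -> 1/2 = 1/2
(α -> β) -> α = 1/2 -> 1/2 = 1/2
β -> β = 1/2 -> 1/2 = 1/2
~(β -> β) = ~1/2 = 1/2
((α -> β) -> α) -> ~(β -> β) = 1/2 -> 1/2 = 1/2
~γ = ~1/2 = 1/2
(((α -> β) -> α) -> ~(β -> β)) -> ~γ = 1/2 -> 1/2 = 1/2
~((((α -> β) -> α) -> ~(β -> β)) -> ~γ) = ~1/2 = 1/2
(((β <-> α) | ((β -> (α -> γ)) | (β | γ))) <-> ~((α <-> α) <-> (β | (γ <-> γ)))) -> ~((((α -> β) -> α) -> ~(β -> β)) -> ~γ) = 1/2 -> 1/2 = 1/2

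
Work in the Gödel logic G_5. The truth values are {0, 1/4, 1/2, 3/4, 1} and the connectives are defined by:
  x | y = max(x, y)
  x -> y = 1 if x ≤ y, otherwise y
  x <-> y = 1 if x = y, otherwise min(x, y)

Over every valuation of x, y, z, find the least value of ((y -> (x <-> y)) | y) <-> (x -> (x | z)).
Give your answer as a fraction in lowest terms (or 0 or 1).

1/4

Take x = 0, y = 1/4, z = 0:
x <-> y = 0 <-> 1/4 = 0
y -> (x <-> y) = 1/4 -> 0 = 0
(y -> (x <-> y)) | y = 0 | 1/4 = 1/4
x | z = 0 | 0 = 0
x -> (x | z) = 0 -> 0 = 1
((y -> (x <-> y)) | y) <-> (x -> (x | z)) = 1/4 <-> 1 = 1/4
No assignment yields a value below 1/4, so this is the minimum.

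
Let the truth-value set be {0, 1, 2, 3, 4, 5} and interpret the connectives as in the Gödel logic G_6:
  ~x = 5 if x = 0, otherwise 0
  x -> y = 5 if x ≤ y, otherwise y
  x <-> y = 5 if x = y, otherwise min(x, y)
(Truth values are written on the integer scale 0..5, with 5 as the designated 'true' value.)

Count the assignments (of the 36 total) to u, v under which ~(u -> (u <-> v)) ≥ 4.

5

value 5: 5 assignments (counts)
value 0: 31 assignments
So 5 of the 36 assignments meet the threshold.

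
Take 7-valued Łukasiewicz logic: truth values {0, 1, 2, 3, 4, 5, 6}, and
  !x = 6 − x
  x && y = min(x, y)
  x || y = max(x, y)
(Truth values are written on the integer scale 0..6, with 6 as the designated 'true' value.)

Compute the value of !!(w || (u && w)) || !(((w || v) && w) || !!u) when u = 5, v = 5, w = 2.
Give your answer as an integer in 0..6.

2

u && w = 5 && 2 = 2
w || (u && w) = 2 || 2 = 2
!(w || (u && w)) = !2 = 4
!!(w || (u && w)) = !4 = 2
w || v = 2 || 5 = 5
(w || v) && w = 5 && 2 = 2
!u = !5 = 1
!!u = !1 = 5
((w || v) && w) || !!u = 2 || 5 = 5
!(((w || v) && w) || !!u) = !5 = 1
!!(w || (u && w)) || !(((w || v) && w) || !!u) = 2 || 1 = 2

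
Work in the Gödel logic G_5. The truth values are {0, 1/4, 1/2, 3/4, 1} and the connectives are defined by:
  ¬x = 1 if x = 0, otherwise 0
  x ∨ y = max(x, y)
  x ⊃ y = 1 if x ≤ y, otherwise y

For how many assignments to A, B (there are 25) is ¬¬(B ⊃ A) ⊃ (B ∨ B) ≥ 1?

8

value 1: 8 assignments (counts)
value 3/4: 4 assignments
value 1/2: 4 assignments
value 1/4: 4 assignments
value 0: 5 assignments
So 8 of the 25 assignments meet the threshold.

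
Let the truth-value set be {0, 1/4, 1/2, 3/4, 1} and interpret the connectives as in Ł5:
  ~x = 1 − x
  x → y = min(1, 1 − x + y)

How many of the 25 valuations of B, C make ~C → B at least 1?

15

value 1: 15 assignments (counts)
value 3/4: 4 assignments
value 1/2: 3 assignments
value 1/4: 2 assignments
value 0: 1 assignment
So 15 of the 25 assignments meet the threshold.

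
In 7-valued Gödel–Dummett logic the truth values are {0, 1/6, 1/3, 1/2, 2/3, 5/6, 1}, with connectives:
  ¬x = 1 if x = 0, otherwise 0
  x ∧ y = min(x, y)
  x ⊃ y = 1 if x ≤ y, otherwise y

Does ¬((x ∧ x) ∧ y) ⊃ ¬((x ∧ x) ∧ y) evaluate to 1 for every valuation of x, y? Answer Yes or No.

Yes

At x = 1/3, y = 5/6, for instance:
x ∧ x = 1/3 ∧ 1/3 = 1/3
(x ∧ x) ∧ y = 1/3 ∧ 5/6 = 1/3
¬((x ∧ x) ∧ y) = ¬1/3 = 0
¬((x ∧ x) ∧ y) ⊃ ¬((x ∧ x) ∧ y) = 0 ⊃ 0 = 1
and checking the remaining 48 assignments likewise gives ≥ 1 in every case.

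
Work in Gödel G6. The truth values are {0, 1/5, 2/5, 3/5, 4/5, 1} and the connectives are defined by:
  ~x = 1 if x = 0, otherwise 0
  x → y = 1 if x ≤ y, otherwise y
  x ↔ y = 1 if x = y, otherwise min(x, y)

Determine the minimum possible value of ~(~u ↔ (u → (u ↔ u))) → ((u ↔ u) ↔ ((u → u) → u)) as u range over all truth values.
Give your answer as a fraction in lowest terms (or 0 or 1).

1/5

Take u = 1/5:
~u = ~1/5 = 0
u ↔ u = 1/5 ↔ 1/5 = 1
u → (u ↔ u) = 1/5 → 1 = 1
~u ↔ (u → (u ↔ u)) = 0 ↔ 1 = 0
~(~u ↔ (u → (u ↔ u))) = ~0 = 1
u ↔ u = 1/5 ↔ 1/5 = 1
u → u = 1/5 → 1/5 = 1
(u → u) → u = 1 → 1/5 = 1/5
(u ↔ u) ↔ ((u → u) → u) = 1 ↔ 1/5 = 1/5
~(~u ↔ (u → (u ↔ u))) → ((u ↔ u) ↔ ((u → u) → u)) = 1 → 1/5 = 1/5
No assignment yields a value below 1/5, so this is the minimum.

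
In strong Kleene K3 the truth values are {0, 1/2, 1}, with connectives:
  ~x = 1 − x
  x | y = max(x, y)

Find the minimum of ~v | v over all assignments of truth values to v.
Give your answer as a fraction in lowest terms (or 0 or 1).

1/2

Take v = 1/2:
~v = ~1/2 = 1/2
~v | v = 1/2 | 1/2 = 1/2
No assignment yields a value below 1/2, so this is the minimum.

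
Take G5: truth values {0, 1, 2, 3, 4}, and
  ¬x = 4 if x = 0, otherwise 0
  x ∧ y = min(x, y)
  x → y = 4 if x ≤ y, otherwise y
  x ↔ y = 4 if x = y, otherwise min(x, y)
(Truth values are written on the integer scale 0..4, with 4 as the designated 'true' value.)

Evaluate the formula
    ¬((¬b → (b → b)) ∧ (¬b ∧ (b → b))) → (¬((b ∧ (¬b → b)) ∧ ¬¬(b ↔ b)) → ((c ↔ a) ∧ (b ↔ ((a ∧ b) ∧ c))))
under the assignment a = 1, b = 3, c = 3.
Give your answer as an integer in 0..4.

¬b = ¬3 = 0
b → b = 3 → 3 = 4
¬b → (b → b) = 0 → 4 = 4
¬b = ¬3 = 0
b → b = 3 → 3 = 4
¬b ∧ (b → b) = 0 ∧ 4 = 0
(¬b → (b → b)) ∧ (¬b ∧ (b → b)) = 4 ∧ 0 = 0
¬((¬b → (b → b)) ∧ (¬b ∧ (b → b))) = ¬0 = 4
¬b = ¬3 = 0
¬b → b = 0 → 3 = 4
b ∧ (¬b → b) = 3 ∧ 4 = 3
b ↔ b = 3 ↔ 3 = 4
¬(b ↔ b) = ¬4 = 0
¬¬(b ↔ b) = ¬0 = 4
(b ∧ (¬b → b)) ∧ ¬¬(b ↔ b) = 3 ∧ 4 = 3
¬((b ∧ (¬b → b)) ∧ ¬¬(b ↔ b)) = ¬3 = 0
c ↔ a = 3 ↔ 1 = 1
a ∧ b = 1 ∧ 3 = 1
(a ∧ b) ∧ c = 1 ∧ 3 = 1
b ↔ ((a ∧ b) ∧ c) = 3 ↔ 1 = 1
(c ↔ a) ∧ (b ↔ ((a ∧ b) ∧ c)) = 1 ∧ 1 = 1
¬((b ∧ (¬b → b)) ∧ ¬¬(b ↔ b)) → ((c ↔ a) ∧ (b ↔ ((a ∧ b) ∧ c))) = 0 → 1 = 4
¬((¬b → (b → b)) ∧ (¬b ∧ (b → b))) → (¬((b ∧ (¬b → b)) ∧ ¬¬(b ↔ b)) → ((c ↔ a) ∧ (b ↔ ((a ∧ b) ∧ c)))) = 4 → 4 = 4

4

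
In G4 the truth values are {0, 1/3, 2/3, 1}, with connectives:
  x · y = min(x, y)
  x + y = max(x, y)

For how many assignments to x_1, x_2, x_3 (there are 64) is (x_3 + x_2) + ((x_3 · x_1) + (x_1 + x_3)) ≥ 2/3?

56

value 1: 37 assignments (counts)
value 2/3: 19 assignments (counts)
value 1/3: 7 assignments
value 0: 1 assignment
So 56 of the 64 assignments meet the threshold.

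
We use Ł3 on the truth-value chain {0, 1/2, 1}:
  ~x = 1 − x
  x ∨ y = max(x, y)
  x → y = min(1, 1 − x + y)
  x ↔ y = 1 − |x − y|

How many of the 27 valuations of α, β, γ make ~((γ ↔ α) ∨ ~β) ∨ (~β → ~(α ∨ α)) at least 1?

value 1: 18 assignments (counts)
value 1/2: 6 assignments
value 0: 3 assignments
So 18 of the 27 assignments meet the threshold.

18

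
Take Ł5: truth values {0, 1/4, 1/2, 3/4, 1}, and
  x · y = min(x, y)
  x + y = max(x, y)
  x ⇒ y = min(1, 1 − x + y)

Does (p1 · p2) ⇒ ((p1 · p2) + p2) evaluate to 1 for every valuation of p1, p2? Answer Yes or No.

Yes

At p1 = 1/2, p2 = 1, for instance:
p1 · p2 = 1/2 · 1 = 1/2
(p1 · p2) + p2 = 1/2 + 1 = 1
(p1 · p2) ⇒ ((p1 · p2) + p2) = 1/2 ⇒ 1 = 1
and checking the remaining 24 assignments likewise gives ≥ 1 in every case.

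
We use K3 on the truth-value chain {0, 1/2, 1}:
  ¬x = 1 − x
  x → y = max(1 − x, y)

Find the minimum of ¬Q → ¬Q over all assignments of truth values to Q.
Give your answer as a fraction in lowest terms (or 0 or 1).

Take Q = 1/2:
¬Q = ¬1/2 = 1/2
¬Q = ¬1/2 = 1/2
¬Q → ¬Q = 1/2 → 1/2 = 1/2
No assignment yields a value below 1/2, so this is the minimum.

1/2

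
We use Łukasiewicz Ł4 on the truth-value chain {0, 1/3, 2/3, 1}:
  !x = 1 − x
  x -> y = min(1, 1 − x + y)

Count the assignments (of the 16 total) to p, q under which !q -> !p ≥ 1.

p = 0, q = 0 ↦ 1  ≥
p = 0, q = 1/3 ↦ 1  ≥
p = 0, q = 2/3 ↦ 1  ≥
p = 0, q = 1 ↦ 1  ≥
p = 1/3, q = 0 ↦ 2/3  <
p = 1/3, q = 1/3 ↦ 1  ≥
p = 1/3, q = 2/3 ↦ 1  ≥
p = 1/3, q = 1 ↦ 1  ≥
p = 2/3, q = 0 ↦ 1/3  <
p = 2/3, q = 1/3 ↦ 2/3  <
p = 2/3, q = 2/3 ↦ 1  ≥
p = 2/3, q = 1 ↦ 1  ≥
p = 1, q = 0 ↦ 0  <
p = 1, q = 1/3 ↦ 1/3  <
p = 1, q = 2/3 ↦ 2/3  <
p = 1, q = 1 ↦ 1  ≥
So 10 of the 16 assignments meet the threshold.

10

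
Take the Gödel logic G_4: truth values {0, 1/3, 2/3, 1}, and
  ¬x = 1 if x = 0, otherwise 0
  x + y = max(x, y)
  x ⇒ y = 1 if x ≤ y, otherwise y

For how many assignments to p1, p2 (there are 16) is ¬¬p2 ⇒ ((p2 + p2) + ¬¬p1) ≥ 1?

p1 = 0, p2 = 0 ↦ 1  ≥
p1 = 0, p2 = 1/3 ↦ 1/3  <
p1 = 0, p2 = 2/3 ↦ 2/3  <
p1 = 0, p2 = 1 ↦ 1  ≥
p1 = 1/3, p2 = 0 ↦ 1  ≥
p1 = 1/3, p2 = 1/3 ↦ 1  ≥
p1 = 1/3, p2 = 2/3 ↦ 1  ≥
p1 = 1/3, p2 = 1 ↦ 1  ≥
p1 = 2/3, p2 = 0 ↦ 1  ≥
p1 = 2/3, p2 = 1/3 ↦ 1  ≥
p1 = 2/3, p2 = 2/3 ↦ 1  ≥
p1 = 2/3, p2 = 1 ↦ 1  ≥
p1 = 1, p2 = 0 ↦ 1  ≥
p1 = 1, p2 = 1/3 ↦ 1  ≥
p1 = 1, p2 = 2/3 ↦ 1  ≥
p1 = 1, p2 = 1 ↦ 1  ≥
So 14 of the 16 assignments meet the threshold.

14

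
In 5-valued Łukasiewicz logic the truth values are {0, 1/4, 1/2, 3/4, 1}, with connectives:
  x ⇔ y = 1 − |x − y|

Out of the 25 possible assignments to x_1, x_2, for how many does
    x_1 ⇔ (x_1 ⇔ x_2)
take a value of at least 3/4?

14

value 1: 7 assignments (counts)
value 3/4: 7 assignments (counts)
value 1/2: 6 assignments
value 1/4: 3 assignments
value 0: 2 assignments
So 14 of the 25 assignments meet the threshold.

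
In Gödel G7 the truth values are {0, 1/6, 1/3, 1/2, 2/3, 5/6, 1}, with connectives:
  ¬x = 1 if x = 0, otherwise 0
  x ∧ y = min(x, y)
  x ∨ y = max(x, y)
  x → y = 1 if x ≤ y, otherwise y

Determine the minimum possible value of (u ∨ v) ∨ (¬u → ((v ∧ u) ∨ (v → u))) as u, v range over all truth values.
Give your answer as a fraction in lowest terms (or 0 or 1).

Take u = 0, v = 1/6:
u ∨ v = 0 ∨ 1/6 = 1/6
¬u = ¬0 = 1
v ∧ u = 1/6 ∧ 0 = 0
v → u = 1/6 → 0 = 0
(v ∧ u) ∨ (v → u) = 0 ∨ 0 = 0
¬u → ((v ∧ u) ∨ (v → u)) = 1 → 0 = 0
(u ∨ v) ∨ (¬u → ((v ∧ u) ∨ (v → u))) = 1/6 ∨ 0 = 1/6
No assignment yields a value below 1/6, so this is the minimum.

1/6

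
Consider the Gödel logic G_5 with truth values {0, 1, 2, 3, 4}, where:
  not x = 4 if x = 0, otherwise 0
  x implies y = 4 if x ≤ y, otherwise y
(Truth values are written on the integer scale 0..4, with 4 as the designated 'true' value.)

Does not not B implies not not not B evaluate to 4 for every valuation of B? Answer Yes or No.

No

Counterexample: take B = 1.
not B = not 1 = 0
not not B = not 0 = 4
not not B = not 0 = 4
not not not B = not 4 = 0
not not B implies not not not B = 4 implies 0 = 0
This gives 0 ≠ 4.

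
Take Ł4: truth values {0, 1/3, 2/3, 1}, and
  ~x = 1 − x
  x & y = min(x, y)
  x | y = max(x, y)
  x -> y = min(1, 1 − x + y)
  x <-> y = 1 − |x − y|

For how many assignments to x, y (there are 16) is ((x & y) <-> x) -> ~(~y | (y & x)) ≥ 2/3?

x = 0, y = 0 ↦ 0  <
x = 0, y = 1/3 ↦ 1/3  <
x = 0, y = 2/3 ↦ 2/3  ≥
x = 0, y = 1 ↦ 1  ≥
x = 1/3, y = 0 ↦ 1/3  <
x = 1/3, y = 1/3 ↦ 1/3  <
x = 1/3, y = 2/3 ↦ 2/3  ≥
x = 1/3, y = 1 ↦ 2/3  ≥
x = 2/3, y = 0 ↦ 2/3  ≥
x = 2/3, y = 1/3 ↦ 2/3  ≥
x = 2/3, y = 2/3 ↦ 1/3  <
x = 2/3, y = 1 ↦ 1/3  <
x = 1, y = 0 ↦ 1  ≥
x = 1, y = 1/3 ↦ 1  ≥
x = 1, y = 2/3 ↦ 2/3  ≥
x = 1, y = 1 ↦ 0  <
So 9 of the 16 assignments meet the threshold.

9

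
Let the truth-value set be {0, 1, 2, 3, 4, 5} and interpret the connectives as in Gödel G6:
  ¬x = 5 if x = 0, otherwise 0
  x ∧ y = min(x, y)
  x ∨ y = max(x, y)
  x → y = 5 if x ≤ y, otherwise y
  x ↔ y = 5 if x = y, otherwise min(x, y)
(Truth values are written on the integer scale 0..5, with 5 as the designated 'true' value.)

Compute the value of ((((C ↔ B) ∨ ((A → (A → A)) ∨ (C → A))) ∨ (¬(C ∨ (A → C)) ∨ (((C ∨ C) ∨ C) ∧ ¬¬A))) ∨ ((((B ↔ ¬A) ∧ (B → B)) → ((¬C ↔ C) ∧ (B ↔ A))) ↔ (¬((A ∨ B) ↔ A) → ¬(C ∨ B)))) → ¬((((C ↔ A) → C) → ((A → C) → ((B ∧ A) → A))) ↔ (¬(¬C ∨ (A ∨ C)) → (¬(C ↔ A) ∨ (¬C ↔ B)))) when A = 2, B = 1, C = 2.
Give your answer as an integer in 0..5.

C ↔ B = 2 ↔ 1 = 1
A → A = 2 → 2 = 5
A → (A → A) = 2 → 5 = 5
C → A = 2 → 2 = 5
(A → (A → A)) ∨ (C → A) = 5 ∨ 5 = 5
(C ↔ B) ∨ ((A → (A → A)) ∨ (C → A)) = 1 ∨ 5 = 5
A → C = 2 → 2 = 5
C ∨ (A → C) = 2 ∨ 5 = 5
¬(C ∨ (A → C)) = ¬5 = 0
C ∨ C = 2 ∨ 2 = 2
(C ∨ C) ∨ C = 2 ∨ 2 = 2
¬A = ¬2 = 0
¬¬A = ¬0 = 5
((C ∨ C) ∨ C) ∧ ¬¬A = 2 ∧ 5 = 2
¬(C ∨ (A → C)) ∨ (((C ∨ C) ∨ C) ∧ ¬¬A) = 0 ∨ 2 = 2
((C ↔ B) ∨ ((A → (A → A)) ∨ (C → A))) ∨ (¬(C ∨ (A → C)) ∨ (((C ∨ C) ∨ C) ∧ ¬¬A)) = 5 ∨ 2 = 5
¬A = ¬2 = 0
B ↔ ¬A = 1 ↔ 0 = 0
B → B = 1 → 1 = 5
(B ↔ ¬A) ∧ (B → B) = 0 ∧ 5 = 0
¬C = ¬2 = 0
¬C ↔ C = 0 ↔ 2 = 0
B ↔ A = 1 ↔ 2 = 1
(¬C ↔ C) ∧ (B ↔ A) = 0 ∧ 1 = 0
((B ↔ ¬A) ∧ (B → B)) → ((¬C ↔ C) ∧ (B ↔ A)) = 0 → 0 = 5
A ∨ B = 2 ∨ 1 = 2
(A ∨ B) ↔ A = 2 ↔ 2 = 5
¬((A ∨ B) ↔ A) = ¬5 = 0
C ∨ B = 2 ∨ 1 = 2
¬(C ∨ B) = ¬2 = 0
¬((A ∨ B) ↔ A) → ¬(C ∨ B) = 0 → 0 = 5
(((B ↔ ¬A) ∧ (B → B)) → ((¬C ↔ C) ∧ (B ↔ A))) ↔ (¬((A ∨ B) ↔ A) → ¬(C ∨ B)) = 5 ↔ 5 = 5
(((C ↔ B) ∨ ((A → (A → A)) ∨ (C → A))) ∨ (¬(C ∨ (A → C)) ∨ (((C ∨ C) ∨ C) ∧ ¬¬A))) ∨ ((((B ↔ ¬A) ∧ (B → B)) → ((¬C ↔ C) ∧ (B ↔ A))) ↔ (¬((A ∨ B) ↔ A) → ¬(C ∨ B))) = 5 ∨ 5 = 5
C ↔ A = 2 ↔ 2 = 5
(C ↔ A) → C = 5 → 2 = 2
A → C = 2 → 2 = 5
B ∧ A = 1 ∧ 2 = 1
(B ∧ A) → A = 1 → 2 = 5
(A → C) → ((B ∧ A) → A) = 5 → 5 = 5
((C ↔ A) → C) → ((A → C) → ((B ∧ A) → A)) = 2 → 5 = 5
¬C = ¬2 = 0
A ∨ C = 2 ∨ 2 = 2
¬C ∨ (A ∨ C) = 0 ∨ 2 = 2
¬(¬C ∨ (A ∨ C)) = ¬2 = 0
C ↔ A = 2 ↔ 2 = 5
¬(C ↔ A) = ¬5 = 0
¬C = ¬2 = 0
¬C ↔ B = 0 ↔ 1 = 0
¬(C ↔ A) ∨ (¬C ↔ B) = 0 ∨ 0 = 0
¬(¬C ∨ (A ∨ C)) → (¬(C ↔ A) ∨ (¬C ↔ B)) = 0 → 0 = 5
(((C ↔ A) → C) → ((A → C) → ((B ∧ A) → A))) ↔ (¬(¬C ∨ (A ∨ C)) → (¬(C ↔ A) ∨ (¬C ↔ B))) = 5 ↔ 5 = 5
¬((((C ↔ A) → C) → ((A → C) → ((B ∧ A) → A))) ↔ (¬(¬C ∨ (A ∨ C)) → (¬(C ↔ A) ∨ (¬C ↔ B)))) = ¬5 = 0
((((C ↔ B) ∨ ((A → (A → A)) ∨ (C → A))) ∨ (¬(C ∨ (A → C)) ∨ (((C ∨ C) ∨ C) ∧ ¬¬A))) ∨ ((((B ↔ ¬A) ∧ (B → B)) → ((¬C ↔ C) ∧ (B ↔ A))) ↔ (¬((A ∨ B) ↔ A) → ¬(C ∨ B)))) → ¬((((C ↔ A) → C) → ((A → C) → ((B ∧ A) → A))) ↔ (¬(¬C ∨ (A ∨ C)) → (¬(C ↔ A) ∨ (¬C ↔ B)))) = 5 → 0 = 0

0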